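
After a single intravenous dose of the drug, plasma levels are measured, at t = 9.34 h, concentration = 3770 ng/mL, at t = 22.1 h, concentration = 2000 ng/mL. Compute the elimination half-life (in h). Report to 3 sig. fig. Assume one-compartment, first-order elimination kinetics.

14.0 h

k = ln(C₁/C₂) / (t₂ − t₁) = ln(3770/2000) / (22.1 − 9.34)
  = 0.6339 / 12.76 = 0.04968 h⁻¹
t½ = ln2 / k = 0.693147 / 0.04968 = 13.95 h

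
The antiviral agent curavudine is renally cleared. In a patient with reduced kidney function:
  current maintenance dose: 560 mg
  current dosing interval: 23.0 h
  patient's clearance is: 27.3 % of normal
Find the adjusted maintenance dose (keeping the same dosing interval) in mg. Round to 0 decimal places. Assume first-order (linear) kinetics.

To keep the same average steady-state level, dosing rate must scale with clearance.
CL ratio = 27.3 / 100 = 0.2730
New dose (same interval) = 560 × 0.2730 = 152.9 mg

153 mg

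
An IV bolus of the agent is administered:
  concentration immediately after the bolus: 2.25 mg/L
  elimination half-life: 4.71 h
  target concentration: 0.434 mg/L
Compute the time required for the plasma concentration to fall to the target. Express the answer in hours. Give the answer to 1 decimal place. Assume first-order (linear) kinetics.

k = ln2 / t½ = 0.693147 / 4.71 = 0.1472 h⁻¹
t = ln(C₀ / C) / k = ln(2.250 / 0.434) / 0.1472
  = ln(5.184) / 0.1472 = 1.646 / 0.1472 = 11.18 h

11.2 h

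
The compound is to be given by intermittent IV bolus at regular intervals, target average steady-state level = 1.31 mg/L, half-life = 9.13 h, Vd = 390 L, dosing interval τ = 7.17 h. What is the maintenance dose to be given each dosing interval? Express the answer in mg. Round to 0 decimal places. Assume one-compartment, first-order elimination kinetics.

k = ln2 / t½ = 0.693147 / 9.13 = 0.07592 h⁻¹
CL = k × Vd = 0.07592 × 390 = 29.61 L/h
At steady state, Dose/τ = Css × CL.
Dose = Css × CL × τ = 1.31 × 29.61 × 7.17 = 278.1 mg

278 mg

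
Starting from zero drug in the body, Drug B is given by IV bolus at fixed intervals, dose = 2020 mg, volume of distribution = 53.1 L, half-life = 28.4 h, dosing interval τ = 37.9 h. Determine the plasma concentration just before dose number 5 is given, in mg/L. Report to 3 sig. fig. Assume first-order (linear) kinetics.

24.4 mg/L

C₀ per dose = Dose / Vd = 2020 / 53.1 = 38.04 mg/L
k = ln2 / t½ = 0.693147 / 28.4 = 0.02441 h⁻¹
Fraction remaining after one interval: r = e^(−kτ) = e^(−0.02441 × 37.9) = 0.3965
Before dose 5, 4 doses have been given (aged 1τ, 2τ, 3τ, 4τ).
C_trough = C₀ × (r + r² + … + r^4) = C₀ × r(1−r^4)/(1−r)
        = 38.04 × 0.3965 × (1 − 0.02472) / (1 − 0.3965) = 24.37 mg/L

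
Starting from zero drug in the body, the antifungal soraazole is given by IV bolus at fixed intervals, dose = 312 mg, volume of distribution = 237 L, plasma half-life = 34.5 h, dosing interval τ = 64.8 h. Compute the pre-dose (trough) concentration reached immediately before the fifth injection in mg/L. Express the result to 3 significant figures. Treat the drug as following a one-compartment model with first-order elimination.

C₀ per dose = Dose / Vd = 312 / 237 = 1.316 mg/L
k = ln2 / t½ = 0.693147 / 34.5 = 0.02009 h⁻¹
Fraction remaining after one interval: r = e^(−kτ) = e^(−0.02009 × 64.8) = 0.2720
Before dose 5, 4 doses have been given (aged 1τ, 2τ, 3τ, 4τ).
C_trough = C₀ × (r + r² + … + r^4) = C₀ × r(1−r^4)/(1−r)
        = 1.316 × 0.2720 × (1 − 0.005474) / (1 − 0.2720) = 0.4890 mg/L

0.489 mg/L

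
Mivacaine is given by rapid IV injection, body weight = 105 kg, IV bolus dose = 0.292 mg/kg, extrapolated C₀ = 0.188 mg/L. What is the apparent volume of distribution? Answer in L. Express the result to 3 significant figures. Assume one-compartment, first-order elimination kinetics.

Dose = 0.292 × 105 = 30.66 mg
Vd = Dose / C₀ = 30.66 / 0.188 = 163.1 L

163 L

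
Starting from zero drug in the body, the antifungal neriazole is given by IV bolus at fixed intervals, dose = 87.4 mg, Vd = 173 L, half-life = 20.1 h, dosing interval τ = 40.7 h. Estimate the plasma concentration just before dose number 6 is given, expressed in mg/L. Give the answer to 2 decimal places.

C₀ per dose = Dose / Vd = 87.4 / 173 = 0.5052 mg/L
k = ln2 / t½ = 0.693147 / 20.1 = 0.03448 h⁻¹
Fraction remaining after one interval: r = e^(−kτ) = e^(−0.03448 × 40.7) = 0.2458
Before dose 6, 5 doses have been given (aged 1τ, 2τ, 3τ, 4τ, 5τ).
C_trough = C₀ × (r + r² + … + r^5) = C₀ × r(1−r^5)/(1−r)
        = 0.5052 × 0.2458 × (1 − 0.0008972) / (1 − 0.2458) = 0.1645 mg/L

0.16 mg/L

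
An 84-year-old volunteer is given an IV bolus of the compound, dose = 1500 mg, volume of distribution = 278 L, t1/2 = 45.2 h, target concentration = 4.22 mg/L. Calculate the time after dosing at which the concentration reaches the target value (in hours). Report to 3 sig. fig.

16.0 h

C₀ = Dose / Vd = 1500 / 278 = 5.396 mg/L
k = ln2 / t½ = 0.693147 / 45.2 = 0.01534 h⁻¹
t = ln(C₀ / C) / k = ln(5.396 / 4.22) / 0.01534
  = ln(1.279) / 0.01534 = 0.2461 / 0.01534 = 16.04 h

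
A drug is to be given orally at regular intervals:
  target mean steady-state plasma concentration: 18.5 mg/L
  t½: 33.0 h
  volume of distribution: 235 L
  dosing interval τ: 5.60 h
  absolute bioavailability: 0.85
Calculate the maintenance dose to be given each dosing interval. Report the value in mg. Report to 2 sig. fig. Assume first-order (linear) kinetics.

600 mg

k = ln2 / t½ = 0.693147 / 33.0 = 0.02100 h⁻¹
CL = k × Vd = 0.02100 × 235 = 4.935 L/h
At steady state, F × (Dose/τ) = Css × CL.
Dose = Css × CL × τ / F = 18.5 × 4.935 × 5.60 / 0.85 = 601.5 mg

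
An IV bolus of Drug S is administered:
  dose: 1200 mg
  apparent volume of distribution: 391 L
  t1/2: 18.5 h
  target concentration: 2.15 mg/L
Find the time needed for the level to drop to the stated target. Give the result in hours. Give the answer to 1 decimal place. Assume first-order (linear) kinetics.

C₀ = Dose / Vd = 1200 / 391 = 3.069 mg/L
k = ln2 / t½ = 0.693147 / 18.5 = 0.03747 h⁻¹
t = ln(C₀ / C) / k = ln(3.069 / 2.15) / 0.03747
  = ln(1.427) / 0.03747 = 0.3556 / 0.03747 = 9.490 h

9.5 h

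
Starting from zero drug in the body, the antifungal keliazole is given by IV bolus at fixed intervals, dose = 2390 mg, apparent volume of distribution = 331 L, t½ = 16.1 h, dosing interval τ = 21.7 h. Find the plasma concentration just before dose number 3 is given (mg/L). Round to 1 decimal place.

C₀ per dose = Dose / Vd = 2390 / 331 = 7.221 mg/L
k = ln2 / t½ = 0.693147 / 16.1 = 0.04305 h⁻¹
Fraction remaining after one interval: r = e^(−kτ) = e^(−0.04305 × 21.7) = 0.3929
Before dose 3, 2 doses have been given (aged 1τ, 2τ).
C_trough = C₀ × (r + r²) = 7.221 × (0.3929 + 0.1544) = 3.952 mg/L

4.0 mg/L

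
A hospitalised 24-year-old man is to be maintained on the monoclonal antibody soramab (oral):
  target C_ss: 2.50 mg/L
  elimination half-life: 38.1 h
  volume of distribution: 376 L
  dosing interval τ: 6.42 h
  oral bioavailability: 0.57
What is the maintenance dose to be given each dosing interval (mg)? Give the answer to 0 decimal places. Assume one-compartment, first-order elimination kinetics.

k = ln2 / t½ = 0.693147 / 38.1 = 0.01819 h⁻¹
CL = k × Vd = 0.01819 × 376 = 6.839 L/h
At steady state, F × (Dose/τ) = Css × CL.
Dose = Css × CL × τ / F = 2.50 × 6.839 × 6.42 / 0.57 = 192.6 mg

193 mg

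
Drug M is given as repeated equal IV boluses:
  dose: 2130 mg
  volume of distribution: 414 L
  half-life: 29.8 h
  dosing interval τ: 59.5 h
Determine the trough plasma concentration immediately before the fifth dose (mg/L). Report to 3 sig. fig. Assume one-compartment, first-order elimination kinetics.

1.71 mg/L

C₀ per dose = Dose / Vd = 2130 / 414 = 5.145 mg/L
k = ln2 / t½ = 0.693147 / 29.8 = 0.02326 h⁻¹
Fraction remaining after one interval: r = e^(−kτ) = e^(−0.02326 × 59.5) = 0.2506
Before dose 5, 4 doses have been given (aged 1τ, 2τ, 3τ, 4τ).
C_trough = C₀ × (r + r² + … + r^4) = C₀ × r(1−r^4)/(1−r)
        = 5.145 × 0.2506 × (1 − 0.003944) / (1 − 0.2506) = 1.714 mg/L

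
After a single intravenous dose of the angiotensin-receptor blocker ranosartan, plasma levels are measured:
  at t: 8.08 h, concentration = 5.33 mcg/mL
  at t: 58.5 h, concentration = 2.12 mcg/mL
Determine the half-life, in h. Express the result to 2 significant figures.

38 h

k = ln(C₁/C₂) / (t₂ − t₁) = ln(5.33/2.12) / (58.5 − 8.08)
  = 0.9219 / 50.42 = 0.01828 h⁻¹
t½ = ln2 / k = 0.693147 / 0.01828 = 37.92 h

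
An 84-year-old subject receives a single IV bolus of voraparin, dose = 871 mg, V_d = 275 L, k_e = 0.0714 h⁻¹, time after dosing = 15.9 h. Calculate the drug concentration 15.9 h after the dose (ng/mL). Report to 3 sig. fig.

1020 ng/mL

C₀ = Dose / Vd = 871.0 / 275 = 3.167 mg/L
C = C₀ · e^(−k·t) = 3.167 × e^(−0.07140 × 15.9)
  = 3.167 × 0.3213 = 1.018 mg/L
Convert: 1.018 mg/L × 1000 = 1018 ng/mL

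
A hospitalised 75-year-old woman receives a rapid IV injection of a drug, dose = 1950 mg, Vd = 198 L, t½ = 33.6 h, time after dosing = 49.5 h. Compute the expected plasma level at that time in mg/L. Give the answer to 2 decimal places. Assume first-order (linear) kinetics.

C₀ = Dose / Vd = 1950 / 198 = 9.848 mg/L
k = ln2 / t½ = 0.693147 / 33.6 = 0.02063 h⁻¹
C = C₀ · e^(−k·t) = 9.848 × e^(−0.02063 × 49.5)
  = 9.848 × 0.3602 = 3.547 mg/L

3.55 mg/L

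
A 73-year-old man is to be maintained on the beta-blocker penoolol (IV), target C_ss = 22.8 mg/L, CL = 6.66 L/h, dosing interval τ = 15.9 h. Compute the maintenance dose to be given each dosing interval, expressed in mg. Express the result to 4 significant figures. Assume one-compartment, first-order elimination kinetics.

At steady state, Dose/τ = Css × CL.
Dose = Css × CL × τ = 22.8 × 6.660 × 15.9 = 2414 mg

2414 mg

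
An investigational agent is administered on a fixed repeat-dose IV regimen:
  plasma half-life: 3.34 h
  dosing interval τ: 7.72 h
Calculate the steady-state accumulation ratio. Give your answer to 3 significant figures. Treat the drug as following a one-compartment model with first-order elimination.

k = ln2 / t½ = 0.693147 / 3.34 = 0.2075 h⁻¹
e^(−kτ) = e^(−0.2075 × 7.72) = 0.2015
Accumulation ratio R = 1 / (1 − e^(−kτ)) = 1 / (1 − 0.2015) = 1.252

1.25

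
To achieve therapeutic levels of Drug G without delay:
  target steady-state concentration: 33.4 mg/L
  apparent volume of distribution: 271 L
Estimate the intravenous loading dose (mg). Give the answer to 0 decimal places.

9051 mg

LD = Css × Vd = 33.4 × 271 = 9051 mg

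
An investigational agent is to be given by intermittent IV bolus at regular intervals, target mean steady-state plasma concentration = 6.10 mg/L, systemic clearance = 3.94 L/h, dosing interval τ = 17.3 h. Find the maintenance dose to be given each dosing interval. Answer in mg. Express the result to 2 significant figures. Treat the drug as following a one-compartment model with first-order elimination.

420 mg

At steady state, Dose/τ = Css × CL.
Dose = Css × CL × τ = 6.10 × 3.940 × 17.3 = 415.8 mg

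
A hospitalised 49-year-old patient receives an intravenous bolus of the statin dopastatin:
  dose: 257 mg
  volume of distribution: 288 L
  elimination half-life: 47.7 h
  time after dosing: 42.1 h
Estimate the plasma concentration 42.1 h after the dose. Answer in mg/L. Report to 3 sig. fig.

C₀ = Dose / Vd = 257.0 / 288 = 0.8924 mg/L
k = ln2 / t½ = 0.693147 / 47.7 = 0.01453 h⁻¹
C = C₀ · e^(−k·t) = 0.8924 × e^(−0.01453 × 42.1)
  = 0.8924 × 0.5424 = 0.4840 mg/L

0.484 mg/L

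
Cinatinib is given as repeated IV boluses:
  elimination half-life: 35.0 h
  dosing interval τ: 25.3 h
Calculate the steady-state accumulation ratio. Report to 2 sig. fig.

2.5

k = ln2 / t½ = 0.693147 / 35.0 = 0.01980 h⁻¹
e^(−kτ) = e^(−0.01980 × 25.3) = 0.6060
Accumulation ratio R = 1 / (1 − e^(−kτ)) = 1 / (1 − 0.6060) = 2.538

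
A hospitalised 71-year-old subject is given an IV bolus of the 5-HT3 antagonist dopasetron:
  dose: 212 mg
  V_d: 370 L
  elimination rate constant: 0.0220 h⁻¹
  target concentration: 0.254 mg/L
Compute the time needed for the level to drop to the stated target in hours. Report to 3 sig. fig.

C₀ = Dose / Vd = 212.0 / 370 = 0.5730 mg/L
t = ln(C₀ / C) / k = ln(0.5730 / 0.254) / 0.02200
  = ln(2.256) / 0.02200 = 0.8136 / 0.02200 = 36.98 h

37.0 h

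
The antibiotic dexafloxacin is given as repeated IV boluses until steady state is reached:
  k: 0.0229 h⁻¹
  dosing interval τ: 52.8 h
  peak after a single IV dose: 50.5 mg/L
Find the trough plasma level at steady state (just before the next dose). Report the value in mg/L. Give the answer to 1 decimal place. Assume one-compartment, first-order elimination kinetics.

e^(−kτ) = e^(−0.02290 × 52.8) = 0.2985
Accumulation ratio R = 1 / (1 − e^(−kτ)) = 1 / (1 − 0.2985) = 1.426
Steady-state trough = C₀ × R × e^(−kτ) = 50.5 × 1.426 × 0.2985 = 21.50 mg/L

21.5 mg/L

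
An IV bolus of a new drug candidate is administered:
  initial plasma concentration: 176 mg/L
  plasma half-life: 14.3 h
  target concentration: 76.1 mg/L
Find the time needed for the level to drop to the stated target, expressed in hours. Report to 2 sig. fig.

k = ln2 / t½ = 0.693147 / 14.3 = 0.04847 h⁻¹
t = ln(C₀ / C) / k = ln(176.0 / 76.1) / 0.04847
  = ln(2.313) / 0.04847 = 0.8385 / 0.04847 = 17.30 h

17 h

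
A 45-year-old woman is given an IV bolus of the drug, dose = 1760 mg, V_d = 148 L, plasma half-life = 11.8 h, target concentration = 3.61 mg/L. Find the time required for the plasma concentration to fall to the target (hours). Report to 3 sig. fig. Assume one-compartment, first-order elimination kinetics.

C₀ = Dose / Vd = 1760 / 148 = 11.89 mg/L
k = ln2 / t½ = 0.693147 / 11.8 = 0.05874 h⁻¹
t = ln(C₀ / C) / k = ln(11.89 / 3.61) / 0.05874
  = ln(3.294) / 0.05874 = 1.192 / 0.05874 = 20.29 h

20.3 h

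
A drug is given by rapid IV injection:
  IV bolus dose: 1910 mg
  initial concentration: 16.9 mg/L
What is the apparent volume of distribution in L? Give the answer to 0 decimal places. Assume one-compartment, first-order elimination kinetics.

113 L

Vd = Dose / C₀ = 1910 / 16.9 = 113.0 L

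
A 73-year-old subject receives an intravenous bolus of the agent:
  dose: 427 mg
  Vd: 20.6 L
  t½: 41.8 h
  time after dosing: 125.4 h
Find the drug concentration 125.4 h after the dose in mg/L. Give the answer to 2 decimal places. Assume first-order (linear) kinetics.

C₀ = Dose / Vd = 427.0 / 20.6 = 20.73 mg/L
k = ln2 / t½ = 0.693147 / 41.8 = 0.01658 h⁻¹
t / t½ = 125.4 / 41.8 = 3 half-lives
C = C₀ × (1/2)^3 = 20.73 × 0.1250 = 2.591 mg/L

2.59 mg/L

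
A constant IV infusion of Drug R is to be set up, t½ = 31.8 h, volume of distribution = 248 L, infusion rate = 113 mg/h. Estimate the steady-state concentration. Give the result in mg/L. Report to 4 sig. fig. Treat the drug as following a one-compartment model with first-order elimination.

20.90 mg/L

k = ln2 / t½ = 0.693147 / 31.8 = 0.02180 h⁻¹
CL = k × Vd = 0.02180 × 248 = 5.406 L/h
At steady state Css = R₀ / CL = 113 / 5.406 = 20.90 mg/L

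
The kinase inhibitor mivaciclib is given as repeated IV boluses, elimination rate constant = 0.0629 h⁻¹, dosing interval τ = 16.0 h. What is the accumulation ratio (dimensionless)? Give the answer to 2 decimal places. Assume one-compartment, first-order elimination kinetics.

e^(−kτ) = e^(−0.06290 × 16.0) = 0.3655
Accumulation ratio R = 1 / (1 − e^(−kτ)) = 1 / (1 − 0.3655) = 1.576

1.58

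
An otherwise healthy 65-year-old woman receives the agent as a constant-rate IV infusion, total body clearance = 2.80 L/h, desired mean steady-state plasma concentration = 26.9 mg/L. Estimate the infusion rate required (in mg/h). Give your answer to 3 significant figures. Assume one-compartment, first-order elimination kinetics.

75.3 mg/h

At steady state, infusion rate R₀ = Css × CL = 26.9 × 2.800 = 75.32 mg/h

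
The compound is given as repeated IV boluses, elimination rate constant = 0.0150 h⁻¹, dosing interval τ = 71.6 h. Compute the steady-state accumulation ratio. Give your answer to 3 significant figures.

e^(−kτ) = e^(−0.01500 × 71.6) = 0.3416
Accumulation ratio R = 1 / (1 − e^(−kτ)) = 1 / (1 − 0.3416) = 1.519

1.52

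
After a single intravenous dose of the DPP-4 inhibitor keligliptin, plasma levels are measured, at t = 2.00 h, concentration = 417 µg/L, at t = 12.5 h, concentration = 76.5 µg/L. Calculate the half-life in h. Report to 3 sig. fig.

4.29 h

k = ln(C₁/C₂) / (t₂ − t₁) = ln(417/76.5) / (12.5 − 2.00)
  = 1.696 / 10.50 = 0.1615 h⁻¹
t½ = ln2 / k = 0.693147 / 0.1615 = 4.292 h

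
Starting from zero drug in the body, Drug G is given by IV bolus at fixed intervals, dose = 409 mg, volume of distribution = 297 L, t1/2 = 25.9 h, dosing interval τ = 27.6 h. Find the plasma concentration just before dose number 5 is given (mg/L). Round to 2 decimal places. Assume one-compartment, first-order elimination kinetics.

1.19 mg/L

C₀ per dose = Dose / Vd = 409 / 297 = 1.377 mg/L
k = ln2 / t½ = 0.693147 / 25.9 = 0.02676 h⁻¹
Fraction remaining after one interval: r = e^(−kτ) = e^(−0.02676 × 27.6) = 0.4778
Before dose 5, 4 doses have been given (aged 1τ, 2τ, 3τ, 4τ).
C_trough = C₀ × (r + r² + … + r^4) = C₀ × r(1−r^4)/(1−r)
        = 1.377 × 0.4778 × (1 − 0.05212) / (1 − 0.4778) = 1.194 mg/L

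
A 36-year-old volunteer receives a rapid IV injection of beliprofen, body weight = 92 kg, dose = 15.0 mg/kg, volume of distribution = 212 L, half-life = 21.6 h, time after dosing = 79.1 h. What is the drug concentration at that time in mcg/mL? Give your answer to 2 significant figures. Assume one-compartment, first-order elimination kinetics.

Total dose = 15.0 × 92 = 1380 mg
C₀ = Dose / Vd = 1380 / 212 = 6.509 mg/L
k = ln2 / t½ = 0.693147 / 21.6 = 0.03209 h⁻¹
C = C₀ · e^(−k·t) = 6.509 × e^(−0.03209 × 79.1)
  = 6.509 × 0.07900 = 0.5142 mg/L
(0.5142 mg/L = 0.5142 mcg/mL)

0.51 mcg/mL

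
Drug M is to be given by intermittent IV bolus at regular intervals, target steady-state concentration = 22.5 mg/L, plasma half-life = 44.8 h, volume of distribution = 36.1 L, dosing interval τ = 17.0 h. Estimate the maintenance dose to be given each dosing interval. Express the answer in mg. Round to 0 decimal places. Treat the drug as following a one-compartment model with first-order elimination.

214 mg

k = ln2 / t½ = 0.693147 / 44.8 = 0.01547 h⁻¹
CL = k × Vd = 0.01547 × 36.1 = 0.5585 L/h
At steady state, Dose/τ = Css × CL.
Dose = Css × CL × τ = 22.5 × 0.5585 × 17.0 = 213.6 mg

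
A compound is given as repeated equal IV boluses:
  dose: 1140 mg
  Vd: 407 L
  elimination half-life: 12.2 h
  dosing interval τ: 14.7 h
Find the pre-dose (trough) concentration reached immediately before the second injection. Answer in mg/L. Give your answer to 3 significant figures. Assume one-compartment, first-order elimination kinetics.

1.22 mg/L

C₀ per dose = Dose / Vd = 1140 / 407 = 2.801 mg/L
k = ln2 / t½ = 0.693147 / 12.2 = 0.05682 h⁻¹
Fraction remaining after one interval: r = e^(−kτ) = e^(−0.05682 × 14.7) = 0.4338
Before dose 2, 1 dose has been given (aged 1τ).
C_trough = C₀ × r = 2.801 × 0.4338 = 1.215 mg/L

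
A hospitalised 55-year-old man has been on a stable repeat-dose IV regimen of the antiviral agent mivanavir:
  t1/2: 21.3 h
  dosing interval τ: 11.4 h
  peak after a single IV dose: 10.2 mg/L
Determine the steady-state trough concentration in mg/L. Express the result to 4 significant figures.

22.71 mg/L

k = ln2 / t½ = 0.693147 / 21.3 = 0.03254 h⁻¹
e^(−kτ) = e^(−0.03254 × 11.4) = 0.6901
Accumulation ratio R = 1 / (1 − e^(−kτ)) = 1 / (1 − 0.6901) = 3.227
Steady-state trough = C₀ × R × e^(−kτ) = 10.2 × 3.227 × 0.6901 = 22.71 mg/L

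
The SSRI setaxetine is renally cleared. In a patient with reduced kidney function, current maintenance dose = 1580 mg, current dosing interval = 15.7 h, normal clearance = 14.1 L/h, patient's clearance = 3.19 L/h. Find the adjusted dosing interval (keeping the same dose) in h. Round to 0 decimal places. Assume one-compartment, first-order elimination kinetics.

69 h

To keep the same average steady-state level, dosing rate must scale with clearance.
CL ratio = 3.19 / 14.1 = 0.2262
New interval (same dose) = 15.7 / 0.2262 = 69.41 h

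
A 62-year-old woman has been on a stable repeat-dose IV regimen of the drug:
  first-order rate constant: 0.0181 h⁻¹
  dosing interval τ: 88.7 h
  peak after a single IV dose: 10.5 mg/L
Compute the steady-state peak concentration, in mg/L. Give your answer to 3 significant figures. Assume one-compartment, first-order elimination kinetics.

13.1 mg/L

e^(−kτ) = e^(−0.01810 × 88.7) = 0.2008
Accumulation ratio R = 1 / (1 − e^(−kτ)) = 1 / (1 − 0.2008) = 1.251
Steady-state peak = C₀ × R = 10.5 × 1.251 = 13.14 mg/L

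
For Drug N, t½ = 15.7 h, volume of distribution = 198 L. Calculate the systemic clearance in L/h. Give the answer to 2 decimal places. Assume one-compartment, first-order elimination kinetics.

k = ln2 / t½ = 0.693147 / 15.7 = 0.04415 h⁻¹
CL = k × Vd = 0.04415 × 198 = 8.742 L/h

8.74 L/h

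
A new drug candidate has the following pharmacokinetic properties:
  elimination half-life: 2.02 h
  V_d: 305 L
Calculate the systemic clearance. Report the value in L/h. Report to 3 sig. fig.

105 L/h

k = ln2 / t½ = 0.693147 / 2.02 = 0.3431 h⁻¹
CL = k × Vd = 0.3431 × 305 = 104.6 L/h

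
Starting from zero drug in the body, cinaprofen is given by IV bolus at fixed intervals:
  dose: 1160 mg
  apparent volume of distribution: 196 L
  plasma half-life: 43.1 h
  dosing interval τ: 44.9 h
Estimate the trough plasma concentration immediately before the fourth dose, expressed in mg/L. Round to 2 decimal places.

C₀ per dose = Dose / Vd = 1160 / 196 = 5.918 mg/L
k = ln2 / t½ = 0.693147 / 43.1 = 0.01608 h⁻¹
Fraction remaining after one interval: r = e^(−kτ) = e^(−0.01608 × 44.9) = 0.4858
Before dose 4, 3 doses have been given (aged 1τ, 2τ, 3τ).
C_trough = C₀ × (r + r² + … + r^3) = C₀ × r(1−r^3)/(1−r)
        = 5.918 × 0.4858 × (1 − 0.1146) / (1 − 0.4858) = 4.950 mg/L

4.95 mg/L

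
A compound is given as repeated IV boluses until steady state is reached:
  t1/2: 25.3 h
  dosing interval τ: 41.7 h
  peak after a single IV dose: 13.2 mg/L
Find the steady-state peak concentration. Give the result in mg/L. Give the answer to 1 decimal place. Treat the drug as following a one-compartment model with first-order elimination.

19.4 mg/L

k = ln2 / t½ = 0.693147 / 25.3 = 0.02740 h⁻¹
e^(−kτ) = e^(−0.02740 × 41.7) = 0.3190
Accumulation ratio R = 1 / (1 − e^(−kτ)) = 1 / (1 − 0.3190) = 1.468
Steady-state peak = C₀ × R = 13.2 × 1.468 = 19.38 mg/L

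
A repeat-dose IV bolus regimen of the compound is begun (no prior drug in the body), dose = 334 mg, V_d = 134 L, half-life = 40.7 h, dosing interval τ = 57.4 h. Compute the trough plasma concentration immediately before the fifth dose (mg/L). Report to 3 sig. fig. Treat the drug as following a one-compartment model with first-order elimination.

1.47 mg/L

C₀ per dose = Dose / Vd = 334 / 134 = 2.493 mg/L
k = ln2 / t½ = 0.693147 / 40.7 = 0.01703 h⁻¹
Fraction remaining after one interval: r = e^(−kτ) = e^(−0.01703 × 57.4) = 0.3762
Before dose 5, 4 doses have been given (aged 1τ, 2τ, 3τ, 4τ).
C_trough = C₀ × (r + r² + … + r^4) = C₀ × r(1−r^4)/(1−r)
        = 2.493 × 0.3762 × (1 − 0.02003) / (1 − 0.3762) = 1.473 mg/L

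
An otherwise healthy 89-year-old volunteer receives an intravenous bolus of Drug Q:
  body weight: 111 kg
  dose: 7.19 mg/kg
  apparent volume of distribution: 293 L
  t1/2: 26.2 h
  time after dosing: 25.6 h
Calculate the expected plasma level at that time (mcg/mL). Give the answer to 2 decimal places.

1.38 mcg/mL

Total dose = 7.19 × 111 = 798.1 mg
C₀ = Dose / Vd = 798.1 / 293 = 2.724 mg/L
k = ln2 / t½ = 0.693147 / 26.2 = 0.02646 h⁻¹
C = C₀ · e^(−k·t) = 2.724 × e^(−0.02646 × 25.6)
  = 2.724 × 0.5079 = 1.384 mg/L
(1.384 mg/L = 1.384 mcg/mL)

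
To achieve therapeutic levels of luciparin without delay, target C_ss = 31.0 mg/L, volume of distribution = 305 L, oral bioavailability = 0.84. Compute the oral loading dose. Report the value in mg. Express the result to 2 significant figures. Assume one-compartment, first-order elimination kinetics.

11000 mg

LD = Css × Vd / F = 31.0 × 305 / 0.84 = 11260 mg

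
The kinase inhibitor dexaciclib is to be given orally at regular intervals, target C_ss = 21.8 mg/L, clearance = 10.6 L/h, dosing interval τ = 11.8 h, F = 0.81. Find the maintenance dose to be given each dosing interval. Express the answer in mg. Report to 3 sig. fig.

At steady state, F × (Dose/τ) = Css × CL.
Dose = Css × CL × τ / F = 21.8 × 10.60 × 11.8 / 0.81 = 3366 mg

3370 mg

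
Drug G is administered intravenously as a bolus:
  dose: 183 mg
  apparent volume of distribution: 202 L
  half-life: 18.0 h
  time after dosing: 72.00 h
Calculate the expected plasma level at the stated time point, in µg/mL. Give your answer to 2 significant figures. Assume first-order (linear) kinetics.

C₀ = Dose / Vd = 183.0 / 202 = 0.9059 mg/L
k = ln2 / t½ = 0.693147 / 18.0 = 0.03851 h⁻¹
t / t½ = 72.00 / 18.0 = 4 half-lives
C = C₀ × (1/2)^4 = 0.9059 × 0.06250 = 0.05662 mg/L
(0.05662 mg/L = 0.05662 µg/mL)

0.057 µg/mL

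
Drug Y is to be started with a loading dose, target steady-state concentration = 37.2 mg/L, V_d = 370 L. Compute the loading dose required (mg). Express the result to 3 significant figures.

13800 mg

LD = Css × Vd = 37.2 × 370 = 13760 mg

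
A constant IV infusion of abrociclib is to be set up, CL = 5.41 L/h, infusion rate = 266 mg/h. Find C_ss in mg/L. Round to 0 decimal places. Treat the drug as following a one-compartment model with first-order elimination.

49 mg/L

At steady state Css = R₀ / CL = 266 / 5.410 = 49.17 mg/L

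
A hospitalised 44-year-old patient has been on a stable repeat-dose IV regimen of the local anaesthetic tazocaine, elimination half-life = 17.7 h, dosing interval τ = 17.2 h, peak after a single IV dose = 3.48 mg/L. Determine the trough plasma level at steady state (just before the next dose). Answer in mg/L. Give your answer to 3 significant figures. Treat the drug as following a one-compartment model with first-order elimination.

3.62 mg/L

k = ln2 / t½ = 0.693147 / 17.7 = 0.03916 h⁻¹
e^(−kτ) = e^(−0.03916 × 17.2) = 0.5099
Accumulation ratio R = 1 / (1 − e^(−kτ)) = 1 / (1 − 0.5099) = 2.040
Steady-state trough = C₀ × R × e^(−kτ) = 3.48 × 2.040 × 0.5099 = 3.620 mg/L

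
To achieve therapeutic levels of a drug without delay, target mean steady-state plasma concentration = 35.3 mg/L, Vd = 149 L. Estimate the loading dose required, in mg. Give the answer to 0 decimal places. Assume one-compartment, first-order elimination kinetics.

5260 mg

LD = Css × Vd = 35.3 × 149 = 5260 mg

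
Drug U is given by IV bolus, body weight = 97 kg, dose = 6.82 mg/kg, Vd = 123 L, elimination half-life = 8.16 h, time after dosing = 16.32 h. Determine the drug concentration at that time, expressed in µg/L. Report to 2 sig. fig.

1300 µg/L

Total dose = 6.82 × 97 = 661.5 mg
C₀ = Dose / Vd = 661.5 / 123 = 5.378 mg/L
k = ln2 / t½ = 0.693147 / 8.16 = 0.08494 h⁻¹
t / t½ = 16.32 / 8.16 = 2 half-lives
C = C₀ × (1/2)^2 = 5.378 × 0.2500 = 1.345 mg/L
Convert: 1.345 mg/L × 1000 = 1345 µg/L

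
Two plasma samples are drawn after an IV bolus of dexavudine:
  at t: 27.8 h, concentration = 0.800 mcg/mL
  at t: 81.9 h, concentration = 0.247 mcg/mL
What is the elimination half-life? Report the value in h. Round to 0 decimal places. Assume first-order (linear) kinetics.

32 h

k = ln(C₁/C₂) / (t₂ − t₁) = ln(0.800/0.247) / (81.9 − 27.8)
  = 1.175 / 54.10 = 0.02172 h⁻¹
t½ = ln2 / k = 0.693147 / 0.02172 = 31.91 h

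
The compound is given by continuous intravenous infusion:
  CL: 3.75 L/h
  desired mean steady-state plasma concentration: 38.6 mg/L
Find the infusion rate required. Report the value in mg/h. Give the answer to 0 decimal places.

At steady state, infusion rate R₀ = Css × CL = 38.6 × 3.750 = 144.8 mg/h

145 mg/h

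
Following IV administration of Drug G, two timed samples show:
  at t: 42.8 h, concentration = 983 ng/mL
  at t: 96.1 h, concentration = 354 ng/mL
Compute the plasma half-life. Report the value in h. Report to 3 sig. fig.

k = ln(C₁/C₂) / (t₂ − t₁) = ln(983/354) / (96.1 − 42.8)
  = 1.021 / 53.30 = 0.01916 h⁻¹
t½ = ln2 / k = 0.693147 / 0.01916 = 36.18 h

36.2 h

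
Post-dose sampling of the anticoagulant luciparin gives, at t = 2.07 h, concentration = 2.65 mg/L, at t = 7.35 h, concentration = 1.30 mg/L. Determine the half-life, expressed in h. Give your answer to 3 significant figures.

5.14 h

k = ln(C₁/C₂) / (t₂ − t₁) = ln(2.65/1.30) / (7.35 − 2.07)
  = 0.7122 / 5.280 = 0.1349 h⁻¹
t½ = ln2 / k = 0.693147 / 0.1349 = 5.138 h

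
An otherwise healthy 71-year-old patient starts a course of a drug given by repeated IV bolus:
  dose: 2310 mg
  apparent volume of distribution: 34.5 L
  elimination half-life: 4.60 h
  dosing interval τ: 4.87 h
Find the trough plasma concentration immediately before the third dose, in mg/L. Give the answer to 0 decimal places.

48 mg/L

C₀ per dose = Dose / Vd = 2310 / 34.5 = 66.96 mg/L
k = ln2 / t½ = 0.693147 / 4.60 = 0.1507 h⁻¹
Fraction remaining after one interval: r = e^(−kτ) = e^(−0.1507 × 4.87) = 0.4800
Before dose 3, 2 doses have been given (aged 1τ, 2τ).
C_trough = C₀ × (r + r²) = 66.96 × (0.4800 + 0.2304) = 47.57 mg/L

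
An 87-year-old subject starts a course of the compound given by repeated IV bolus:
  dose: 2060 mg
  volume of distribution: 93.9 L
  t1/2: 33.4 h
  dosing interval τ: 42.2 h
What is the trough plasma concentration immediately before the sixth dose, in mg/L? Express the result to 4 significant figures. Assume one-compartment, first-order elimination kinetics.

15.47 mg/L

C₀ per dose = Dose / Vd = 2060 / 93.9 = 21.94 mg/L
k = ln2 / t½ = 0.693147 / 33.4 = 0.02075 h⁻¹
Fraction remaining after one interval: r = e^(−kτ) = e^(−0.02075 × 42.2) = 0.4166
Before dose 6, 5 doses have been given (aged 1τ, 2τ, 3τ, 4τ, 5τ).
C_trough = C₀ × (r + r² + … + r^5) = C₀ × r(1−r^5)/(1−r)
        = 21.94 × 0.4166 × (1 − 0.01255) / (1 − 0.4166) = 15.47 mg/L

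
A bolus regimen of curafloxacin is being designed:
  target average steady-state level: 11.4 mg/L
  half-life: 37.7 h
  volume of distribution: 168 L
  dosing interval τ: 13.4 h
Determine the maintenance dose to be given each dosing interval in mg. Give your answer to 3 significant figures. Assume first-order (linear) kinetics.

472 mg

k = ln2 / t½ = 0.693147 / 37.7 = 0.01839 h⁻¹
CL = k × Vd = 0.01839 × 168 = 3.090 L/h
At steady state, Dose/τ = Css × CL.
Dose = Css × CL × τ = 11.4 × 3.090 × 13.4 = 472.0 mg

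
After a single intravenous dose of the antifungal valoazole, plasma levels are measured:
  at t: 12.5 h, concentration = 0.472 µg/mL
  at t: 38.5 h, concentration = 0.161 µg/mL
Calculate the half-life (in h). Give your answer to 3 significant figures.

16.8 h

k = ln(C₁/C₂) / (t₂ − t₁) = ln(0.472/0.161) / (38.5 − 12.5)
  = 1.076 / 26.00 = 0.04138 h⁻¹
t½ = ln2 / k = 0.693147 / 0.04138 = 16.75 h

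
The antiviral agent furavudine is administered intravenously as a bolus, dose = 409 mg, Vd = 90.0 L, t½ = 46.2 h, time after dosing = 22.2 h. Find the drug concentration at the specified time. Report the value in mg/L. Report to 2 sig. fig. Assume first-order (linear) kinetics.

C₀ = Dose / Vd = 409.0 / 90.0 = 4.544 mg/L
k = ln2 / t½ = 0.693147 / 46.2 = 0.01500 h⁻¹
C = C₀ · e^(−k·t) = 4.544 × e^(−0.01500 × 22.2)
  = 4.544 × 0.7168 = 3.257 mg/L

3.3 mg/L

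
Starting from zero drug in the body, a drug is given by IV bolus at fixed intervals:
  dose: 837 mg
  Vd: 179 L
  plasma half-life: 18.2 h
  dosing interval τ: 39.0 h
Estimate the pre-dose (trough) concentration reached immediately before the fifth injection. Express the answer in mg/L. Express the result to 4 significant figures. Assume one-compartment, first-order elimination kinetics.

C₀ per dose = Dose / Vd = 837 / 179 = 4.676 mg/L
k = ln2 / t½ = 0.693147 / 18.2 = 0.03809 h⁻¹
Fraction remaining after one interval: r = e^(−kτ) = e^(−0.03809 × 39.0) = 0.2264
Before dose 5, 4 doses have been given (aged 1τ, 2τ, 3τ, 4τ).
C_trough = C₀ × (r + r² + … + r^4) = C₀ × r(1−r^4)/(1−r)
        = 4.676 × 0.2264 × (1 − 0.002627) / (1 − 0.2264) = 1.365 mg/L

1.365 mg/L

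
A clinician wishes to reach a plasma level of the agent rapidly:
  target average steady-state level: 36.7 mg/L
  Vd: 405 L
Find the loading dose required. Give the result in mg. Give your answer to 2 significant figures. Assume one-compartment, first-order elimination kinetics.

LD = Css × Vd = 36.7 × 405 = 14860 mg

15000 mg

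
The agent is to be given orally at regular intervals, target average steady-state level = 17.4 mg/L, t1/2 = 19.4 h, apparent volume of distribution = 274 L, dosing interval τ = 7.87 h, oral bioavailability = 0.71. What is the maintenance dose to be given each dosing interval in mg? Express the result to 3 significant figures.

k = ln2 / t½ = 0.693147 / 19.4 = 0.03573 h⁻¹
CL = k × Vd = 0.03573 × 274 = 9.790 L/h
At steady state, F × (Dose/τ) = Css × CL.
Dose = Css × CL × τ / F = 17.4 × 9.790 × 7.87 / 0.71 = 1888 mg

1890 mg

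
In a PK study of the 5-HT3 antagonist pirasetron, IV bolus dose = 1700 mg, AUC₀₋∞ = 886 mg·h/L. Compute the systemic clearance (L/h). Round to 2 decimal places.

CL = Dose / AUC = 1700 / 886 = 1.919 L/h

1.92 L/h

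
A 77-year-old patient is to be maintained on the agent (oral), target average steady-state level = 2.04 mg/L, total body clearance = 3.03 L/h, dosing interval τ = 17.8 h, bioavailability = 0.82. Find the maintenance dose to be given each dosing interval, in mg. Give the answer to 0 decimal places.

At steady state, F × (Dose/τ) = Css × CL.
Dose = Css × CL × τ / F = 2.04 × 3.030 × 17.8 / 0.82 = 134.2 mg

134 mg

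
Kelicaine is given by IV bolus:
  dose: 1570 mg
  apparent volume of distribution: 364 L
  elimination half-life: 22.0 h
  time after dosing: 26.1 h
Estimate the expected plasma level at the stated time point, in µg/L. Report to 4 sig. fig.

C₀ = Dose / Vd = 1570 / 364 = 4.313 mg/L
k = ln2 / t½ = 0.693147 / 22.0 = 0.03151 h⁻¹
C = C₀ · e^(−k·t) = 4.313 × e^(−0.03151 × 26.1)
  = 4.313 × 0.4394 = 1.895 mg/L
Convert: 1.895 mg/L × 1000 = 1895 µg/L

1895 µg/L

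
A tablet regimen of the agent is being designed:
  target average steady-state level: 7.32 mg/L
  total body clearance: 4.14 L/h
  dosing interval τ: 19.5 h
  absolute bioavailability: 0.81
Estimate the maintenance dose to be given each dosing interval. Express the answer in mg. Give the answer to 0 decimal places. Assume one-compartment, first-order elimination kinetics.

730 mg

At steady state, F × (Dose/τ) = Css × CL.
Dose = Css × CL × τ / F = 7.32 × 4.140 × 19.5 / 0.81 = 729.6 mg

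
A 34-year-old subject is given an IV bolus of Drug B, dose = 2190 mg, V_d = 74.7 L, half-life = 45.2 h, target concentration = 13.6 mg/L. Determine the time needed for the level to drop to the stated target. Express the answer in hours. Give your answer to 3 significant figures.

50.1 h

C₀ = Dose / Vd = 2190 / 74.7 = 29.32 mg/L
k = ln2 / t½ = 0.693147 / 45.2 = 0.01534 h⁻¹
t = ln(C₀ / C) / k = ln(29.32 / 13.6) / 0.01534
  = ln(2.156) / 0.01534 = 0.7683 / 0.01534 = 50.08 h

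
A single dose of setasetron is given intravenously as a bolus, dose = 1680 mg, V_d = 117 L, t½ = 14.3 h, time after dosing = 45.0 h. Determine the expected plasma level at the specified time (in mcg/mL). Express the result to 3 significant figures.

1.62 mcg/mL

C₀ = Dose / Vd = 1680 / 117 = 14.36 mg/L
k = ln2 / t½ = 0.693147 / 14.3 = 0.04847 h⁻¹
C = C₀ · e^(−k·t) = 14.36 × e^(−0.04847 × 45.0)
  = 14.36 × 0.1129 = 1.621 mg/L
(1.621 mg/L = 1.621 mcg/mL)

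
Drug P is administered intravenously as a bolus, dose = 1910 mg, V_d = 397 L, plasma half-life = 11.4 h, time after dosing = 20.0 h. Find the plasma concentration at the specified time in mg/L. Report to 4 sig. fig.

C₀ = Dose / Vd = 1910 / 397 = 4.811 mg/L
k = ln2 / t½ = 0.693147 / 11.4 = 0.06080 h⁻¹
C = C₀ · e^(−k·t) = 4.811 × e^(−0.06080 × 20.0)
  = 4.811 × 0.2964 = 1.426 mg/L

1.426 mg/L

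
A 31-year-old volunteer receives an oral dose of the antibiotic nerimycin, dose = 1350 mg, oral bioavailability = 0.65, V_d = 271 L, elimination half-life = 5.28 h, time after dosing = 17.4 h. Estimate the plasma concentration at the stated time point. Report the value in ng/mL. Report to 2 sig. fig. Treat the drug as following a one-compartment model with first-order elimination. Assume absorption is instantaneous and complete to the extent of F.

Amount reaching circulation = F × Dose = 0.65 × 1350 = 877.5 mg
C₀ = F·Dose / Vd = 877.5 / 271 = 3.238 mg/L
k = ln2 / t½ = 0.693147 / 5.28 = 0.1313 h⁻¹
C = C₀ · e^(−k·t) = 3.238 × e^(−0.1313 × 17.4)
  = 3.238 × 0.1018 = 0.3296 mg/L
Convert: 0.3296 mg/L × 1000 = 329.6 ng/mL

330 ng/mL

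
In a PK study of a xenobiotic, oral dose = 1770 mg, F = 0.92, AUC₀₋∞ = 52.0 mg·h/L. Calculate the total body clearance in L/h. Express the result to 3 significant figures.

CL = F·Dose / AUC = 0.92 × 1770 / 52.0 = 31.32 L/h

31.3 L/h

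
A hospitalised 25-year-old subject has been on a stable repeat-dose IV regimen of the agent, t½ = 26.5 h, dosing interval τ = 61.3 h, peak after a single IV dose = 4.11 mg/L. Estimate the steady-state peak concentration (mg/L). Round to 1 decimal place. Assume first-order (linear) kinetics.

5.1 mg/L

k = ln2 / t½ = 0.693147 / 26.5 = 0.02616 h⁻¹
e^(−kτ) = e^(−0.02616 × 61.3) = 0.2012
Accumulation ratio R = 1 / (1 − e^(−kτ)) = 1 / (1 − 0.2012) = 1.252
Steady-state peak = C₀ × R = 4.11 × 1.252 = 5.146 mg/L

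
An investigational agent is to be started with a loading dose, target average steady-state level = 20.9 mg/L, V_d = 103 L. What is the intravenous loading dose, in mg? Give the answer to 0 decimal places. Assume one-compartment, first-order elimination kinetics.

LD = Css × Vd = 20.9 × 103 = 2153 mg

2153 mg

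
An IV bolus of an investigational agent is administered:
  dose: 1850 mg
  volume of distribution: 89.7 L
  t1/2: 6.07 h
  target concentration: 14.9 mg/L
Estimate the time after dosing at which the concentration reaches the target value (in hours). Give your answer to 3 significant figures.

2.85 h

C₀ = Dose / Vd = 1850 / 89.7 = 20.62 mg/L
k = ln2 / t½ = 0.693147 / 6.07 = 0.1142 h⁻¹
t = ln(C₀ / C) / k = ln(20.62 / 14.9) / 0.1142
  = ln(1.384) / 0.1142 = 0.3250 / 0.1142 = 2.846 h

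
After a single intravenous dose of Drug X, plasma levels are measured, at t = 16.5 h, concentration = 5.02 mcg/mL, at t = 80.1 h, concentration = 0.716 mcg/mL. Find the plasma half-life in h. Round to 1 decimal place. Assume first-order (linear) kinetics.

22.6 h

k = ln(C₁/C₂) / (t₂ − t₁) = ln(5.02/0.716) / (80.1 − 16.5)
  = 1.948 / 63.60 = 0.03063 h⁻¹
t½ = ln2 / k = 0.693147 / 0.03063 = 22.63 h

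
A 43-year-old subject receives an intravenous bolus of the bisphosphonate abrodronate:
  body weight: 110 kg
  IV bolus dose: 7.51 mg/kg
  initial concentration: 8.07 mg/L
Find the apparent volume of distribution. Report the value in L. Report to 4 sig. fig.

102.4 L

Dose = 7.51 × 110 = 826.1 mg
Vd = Dose / C₀ = 826.1 / 8.07 = 102.4 L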